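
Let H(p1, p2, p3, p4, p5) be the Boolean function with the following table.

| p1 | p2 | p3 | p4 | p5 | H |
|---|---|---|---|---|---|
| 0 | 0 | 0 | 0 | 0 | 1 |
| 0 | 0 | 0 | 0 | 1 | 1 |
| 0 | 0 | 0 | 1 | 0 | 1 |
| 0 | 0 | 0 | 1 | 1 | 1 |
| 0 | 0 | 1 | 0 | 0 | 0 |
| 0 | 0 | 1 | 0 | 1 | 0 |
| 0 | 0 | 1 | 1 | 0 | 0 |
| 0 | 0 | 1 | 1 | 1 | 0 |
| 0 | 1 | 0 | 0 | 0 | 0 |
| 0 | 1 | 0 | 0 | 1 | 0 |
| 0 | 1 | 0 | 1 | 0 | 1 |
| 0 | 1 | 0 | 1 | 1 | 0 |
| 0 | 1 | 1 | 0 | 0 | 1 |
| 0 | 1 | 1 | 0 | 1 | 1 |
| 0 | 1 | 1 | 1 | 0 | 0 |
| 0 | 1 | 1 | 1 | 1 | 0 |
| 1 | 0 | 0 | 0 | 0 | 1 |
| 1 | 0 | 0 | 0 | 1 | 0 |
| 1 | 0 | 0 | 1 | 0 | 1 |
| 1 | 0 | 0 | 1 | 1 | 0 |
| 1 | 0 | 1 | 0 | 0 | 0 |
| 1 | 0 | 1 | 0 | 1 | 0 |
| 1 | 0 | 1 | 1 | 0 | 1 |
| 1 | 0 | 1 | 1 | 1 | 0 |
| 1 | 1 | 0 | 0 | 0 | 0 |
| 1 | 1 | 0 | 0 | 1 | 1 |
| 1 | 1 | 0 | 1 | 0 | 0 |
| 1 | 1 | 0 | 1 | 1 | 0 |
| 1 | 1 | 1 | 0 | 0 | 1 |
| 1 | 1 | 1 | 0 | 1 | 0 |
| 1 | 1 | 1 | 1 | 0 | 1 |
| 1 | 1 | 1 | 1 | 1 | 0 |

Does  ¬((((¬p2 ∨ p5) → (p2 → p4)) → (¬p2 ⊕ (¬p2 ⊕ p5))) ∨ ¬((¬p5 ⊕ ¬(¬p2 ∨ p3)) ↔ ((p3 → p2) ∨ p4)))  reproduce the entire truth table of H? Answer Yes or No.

No

Test each input against both H and the formula:
  p1=0, p2=0, p3=0, p4=0, p5=0: formula gives 1, H = 1 ✓
  p1=0, p2=0, p3=0, p4=0, p5=1: formula gives 0, but H = 1 ✗
Row (0,0,0,0,1) is a counterexample, so the formula is not equivalent to H.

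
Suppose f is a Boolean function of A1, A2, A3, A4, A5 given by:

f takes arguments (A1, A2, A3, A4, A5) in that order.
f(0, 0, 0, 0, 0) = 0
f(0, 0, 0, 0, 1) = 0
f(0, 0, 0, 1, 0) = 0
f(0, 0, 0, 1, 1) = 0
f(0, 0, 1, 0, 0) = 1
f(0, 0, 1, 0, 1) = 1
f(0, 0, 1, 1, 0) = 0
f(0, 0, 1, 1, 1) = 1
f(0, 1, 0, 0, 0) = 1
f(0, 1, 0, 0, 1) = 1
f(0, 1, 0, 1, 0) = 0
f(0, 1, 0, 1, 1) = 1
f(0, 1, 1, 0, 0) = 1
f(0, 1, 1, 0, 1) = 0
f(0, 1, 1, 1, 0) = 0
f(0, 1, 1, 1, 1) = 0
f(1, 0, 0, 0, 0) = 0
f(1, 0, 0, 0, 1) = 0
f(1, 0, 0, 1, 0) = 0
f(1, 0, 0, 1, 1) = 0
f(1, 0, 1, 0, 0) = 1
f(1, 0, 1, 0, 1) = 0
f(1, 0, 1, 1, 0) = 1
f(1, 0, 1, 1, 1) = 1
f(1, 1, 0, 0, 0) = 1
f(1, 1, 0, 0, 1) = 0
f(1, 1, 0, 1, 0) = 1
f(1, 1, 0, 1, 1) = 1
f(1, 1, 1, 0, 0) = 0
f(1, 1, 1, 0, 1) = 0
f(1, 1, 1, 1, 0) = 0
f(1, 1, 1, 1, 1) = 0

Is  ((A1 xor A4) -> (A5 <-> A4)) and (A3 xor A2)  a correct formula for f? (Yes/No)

No

Check the formula against f row by row:
  A1=0, A2=0, A3=0, A4=0, A5=0: formula gives 0, f = 0 ✓
  A1=0, A2=0, A3=0, A4=0, A5=1: formula gives 0, f = 0 ✓
  A1=0, A2=0, A3=0, A4=1, A5=0: formula gives 0, f = 0 ✓
  A1=0, A2=0, A3=0, A4=1, A5=1: formula gives 0, f = 0 ✓
  …
  A1=0, A2=1, A3=1, A4=0, A5=0: formula gives 0, but f = 1 ✗
Since they disagree at (0,1,1,0,0), the expression is not a correct formula for f.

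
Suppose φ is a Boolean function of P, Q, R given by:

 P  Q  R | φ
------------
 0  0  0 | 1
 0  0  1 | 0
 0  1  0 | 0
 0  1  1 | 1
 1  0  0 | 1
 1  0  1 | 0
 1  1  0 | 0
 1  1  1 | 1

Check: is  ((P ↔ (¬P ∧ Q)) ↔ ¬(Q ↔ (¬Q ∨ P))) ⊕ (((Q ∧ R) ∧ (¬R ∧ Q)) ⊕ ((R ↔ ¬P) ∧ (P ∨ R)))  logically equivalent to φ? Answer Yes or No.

Evaluate ((P ↔ (¬P ∧ Q)) ↔ ¬(Q ↔ (¬Q ∨ P))) ⊕ (((Q ∧ R) ∧ (¬R ∧ Q)) ⊕ ((R ↔ ¬P) ∧ (P ∨ R))) on each row and compare to φ:
  P=0, Q=0, R=0: formula gives 1, φ = 1 ✓
  P=0, Q=0, R=1: formula gives 0, φ = 0 ✓
  P=0, Q=1, R=0: formula gives 0, φ = 0 ✓
  P=0, Q=1, R=1: formula gives 1, φ = 1 ✓
  P=1, Q=0, R=0: formula gives 1, φ = 1 ✓
  …and likewise for the remaining 3 rows.
All 8 rows match — the expression computes φ exactly.

Yes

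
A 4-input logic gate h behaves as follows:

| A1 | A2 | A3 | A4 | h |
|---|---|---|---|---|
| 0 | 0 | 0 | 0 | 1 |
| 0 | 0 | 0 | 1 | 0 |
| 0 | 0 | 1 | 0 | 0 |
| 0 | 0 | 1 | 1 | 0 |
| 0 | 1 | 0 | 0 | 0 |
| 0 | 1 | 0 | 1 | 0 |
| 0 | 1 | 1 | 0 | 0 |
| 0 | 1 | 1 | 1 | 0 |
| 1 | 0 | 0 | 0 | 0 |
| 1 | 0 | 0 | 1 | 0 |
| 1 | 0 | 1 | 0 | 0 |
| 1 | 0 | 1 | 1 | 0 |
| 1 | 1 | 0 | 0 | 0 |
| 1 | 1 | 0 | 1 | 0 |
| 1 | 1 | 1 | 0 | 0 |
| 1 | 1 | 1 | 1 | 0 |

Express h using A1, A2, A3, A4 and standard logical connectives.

h(A1, A2, A3, A4) = not (((A1 or A2) or A3) or A4)

The output is 1 only when every input is 0 — NOR of all inputs.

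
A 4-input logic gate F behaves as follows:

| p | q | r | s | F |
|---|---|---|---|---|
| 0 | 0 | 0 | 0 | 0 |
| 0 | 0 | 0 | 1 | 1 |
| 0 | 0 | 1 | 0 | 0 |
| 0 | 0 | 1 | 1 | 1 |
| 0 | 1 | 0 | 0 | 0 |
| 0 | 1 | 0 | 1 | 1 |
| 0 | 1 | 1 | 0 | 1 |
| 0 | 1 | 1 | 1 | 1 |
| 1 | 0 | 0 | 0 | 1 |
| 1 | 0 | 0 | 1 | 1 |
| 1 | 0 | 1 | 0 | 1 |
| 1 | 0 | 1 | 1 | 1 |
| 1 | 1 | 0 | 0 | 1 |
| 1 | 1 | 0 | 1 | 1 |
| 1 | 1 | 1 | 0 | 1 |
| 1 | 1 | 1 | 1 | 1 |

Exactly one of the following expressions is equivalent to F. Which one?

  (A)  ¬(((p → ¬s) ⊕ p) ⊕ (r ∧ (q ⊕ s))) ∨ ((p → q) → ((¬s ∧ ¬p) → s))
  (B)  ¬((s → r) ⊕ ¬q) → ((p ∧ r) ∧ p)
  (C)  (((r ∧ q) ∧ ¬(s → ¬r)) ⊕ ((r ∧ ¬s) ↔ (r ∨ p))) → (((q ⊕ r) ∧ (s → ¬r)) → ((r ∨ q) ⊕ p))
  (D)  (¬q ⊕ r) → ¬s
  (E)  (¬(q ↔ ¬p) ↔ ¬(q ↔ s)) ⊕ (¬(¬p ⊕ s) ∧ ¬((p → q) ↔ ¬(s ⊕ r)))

A

(B) disagrees with F on (0,0,1,1) (formula → 0, table → 1); rule it out.
(C) disagrees with F on (0,0,0,0) (formula → 1, table → 0); rule it out.
(D) disagrees with F on (0,0,0,0) (formula → 1, table → 0); rule it out.
(E) disagrees with F on (0,0,0,1) (formula → 0, table → 1); rule it out.
(A) is the remaining candidate, and it agrees with F on all 16 inputs.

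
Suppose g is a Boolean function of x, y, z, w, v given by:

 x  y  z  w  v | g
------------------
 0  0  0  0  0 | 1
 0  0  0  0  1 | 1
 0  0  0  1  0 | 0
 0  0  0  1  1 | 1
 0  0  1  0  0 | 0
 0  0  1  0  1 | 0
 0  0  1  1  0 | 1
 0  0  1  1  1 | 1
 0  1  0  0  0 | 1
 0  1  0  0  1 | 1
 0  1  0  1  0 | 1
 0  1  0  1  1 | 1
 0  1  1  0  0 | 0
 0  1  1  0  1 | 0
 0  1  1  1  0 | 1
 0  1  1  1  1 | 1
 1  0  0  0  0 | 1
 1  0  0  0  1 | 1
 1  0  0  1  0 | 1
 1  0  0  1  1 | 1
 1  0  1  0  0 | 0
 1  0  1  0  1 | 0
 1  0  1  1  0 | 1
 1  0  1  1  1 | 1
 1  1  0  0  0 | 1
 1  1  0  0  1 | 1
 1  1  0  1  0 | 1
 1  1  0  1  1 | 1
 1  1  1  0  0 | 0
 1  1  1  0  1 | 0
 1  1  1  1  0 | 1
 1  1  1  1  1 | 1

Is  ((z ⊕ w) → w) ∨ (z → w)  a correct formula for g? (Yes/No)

No

Evaluate ((z ⊕ w) → w) ∨ (z → w) on each row and compare to g:
  x=0, y=0, z=0, w=0, v=0: formula gives 1, g = 1 ✓
  x=0, y=0, z=0, w=0, v=1: formula gives 1, g = 1 ✓
  x=0, y=0, z=0, w=1, v=0: formula gives 1, but g = 0 ✗
Row (0,0,0,1,0) is a counterexample, so the formula is not equivalent to g.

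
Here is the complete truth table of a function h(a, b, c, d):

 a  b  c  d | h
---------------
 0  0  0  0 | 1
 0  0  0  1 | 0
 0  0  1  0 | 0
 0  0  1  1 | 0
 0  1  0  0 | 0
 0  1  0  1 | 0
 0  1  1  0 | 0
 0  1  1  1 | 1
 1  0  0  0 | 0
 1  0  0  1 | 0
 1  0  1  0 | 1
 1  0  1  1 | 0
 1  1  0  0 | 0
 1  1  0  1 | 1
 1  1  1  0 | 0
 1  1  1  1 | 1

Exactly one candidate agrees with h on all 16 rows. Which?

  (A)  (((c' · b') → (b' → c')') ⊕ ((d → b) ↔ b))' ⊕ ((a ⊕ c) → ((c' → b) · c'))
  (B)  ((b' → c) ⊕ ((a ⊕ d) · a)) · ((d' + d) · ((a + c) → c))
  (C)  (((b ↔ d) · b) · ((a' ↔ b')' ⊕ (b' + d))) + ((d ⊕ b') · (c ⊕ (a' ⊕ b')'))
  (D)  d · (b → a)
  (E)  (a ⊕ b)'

(A): at (0,0,0,0) it gives 0, but h = 1 — eliminated.
(B): at (0,0,0,0) it gives 0, but h = 1 — eliminated.
(D): at (0,0,0,0) it gives 0, but h = 1 — eliminated.
(E): at (0,0,0,1) it gives 1, but h = 0 — eliminated.
(C) is the remaining candidate, and it agrees with h on all 16 inputs.

C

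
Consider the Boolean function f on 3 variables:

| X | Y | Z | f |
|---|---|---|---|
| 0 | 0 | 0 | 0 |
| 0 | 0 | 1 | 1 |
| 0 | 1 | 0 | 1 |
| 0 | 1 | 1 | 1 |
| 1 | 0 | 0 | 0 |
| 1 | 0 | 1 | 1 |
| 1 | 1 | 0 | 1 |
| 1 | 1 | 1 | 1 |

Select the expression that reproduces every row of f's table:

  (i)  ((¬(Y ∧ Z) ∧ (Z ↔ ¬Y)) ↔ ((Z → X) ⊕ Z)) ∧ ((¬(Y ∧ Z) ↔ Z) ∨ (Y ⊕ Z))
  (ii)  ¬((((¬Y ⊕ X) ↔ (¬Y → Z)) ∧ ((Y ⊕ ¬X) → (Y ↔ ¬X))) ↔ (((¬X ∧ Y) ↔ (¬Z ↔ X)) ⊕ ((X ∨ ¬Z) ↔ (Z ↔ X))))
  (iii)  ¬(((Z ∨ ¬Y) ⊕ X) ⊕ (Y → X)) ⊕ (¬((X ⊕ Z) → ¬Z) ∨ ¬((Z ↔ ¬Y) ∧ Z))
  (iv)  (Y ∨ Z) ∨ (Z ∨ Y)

(i) fails at (0,1,1): the formula yields 0, f is 1.
(ii) fails at (0,1,1): the formula yields 0, f is 1.
(iii) fails at (0,0,1): the formula yields 0, f is 1.
That leaves (iv). Evaluating it on every row reproduces the table of f exactly.

iv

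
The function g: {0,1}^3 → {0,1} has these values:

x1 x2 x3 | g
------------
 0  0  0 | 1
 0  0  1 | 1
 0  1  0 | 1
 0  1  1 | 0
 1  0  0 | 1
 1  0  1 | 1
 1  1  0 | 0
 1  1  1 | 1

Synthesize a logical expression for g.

The 0-rows are (0,1,1), (1,1,0). Take each as a conjunction (¬x1·x2·x3, x1·x2·¬x3), form their disjunction, and complement — that gives a formula that is 1 everywhere g is.

g(x1, x2, x3) = (((x1' · x2) · x3) + ((x1 · x2) · x3'))'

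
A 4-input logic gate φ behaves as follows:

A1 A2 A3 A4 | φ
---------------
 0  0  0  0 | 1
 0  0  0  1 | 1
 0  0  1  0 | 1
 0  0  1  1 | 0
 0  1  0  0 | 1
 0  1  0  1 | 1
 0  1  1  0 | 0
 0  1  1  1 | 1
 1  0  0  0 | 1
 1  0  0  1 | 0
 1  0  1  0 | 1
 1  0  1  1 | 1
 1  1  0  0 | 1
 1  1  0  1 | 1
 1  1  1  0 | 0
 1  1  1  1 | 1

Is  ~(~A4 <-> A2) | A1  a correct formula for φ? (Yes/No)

No

Test each input against both φ and the formula:
  A1=0, A2=0, A3=0, A4=0: formula gives 1, φ = 1 ✓
  A1=0, A2=0, A3=0, A4=1: formula gives 0, but φ = 1 ✗
Row (0,0,0,1) is a counterexample, so the formula is not equivalent to φ.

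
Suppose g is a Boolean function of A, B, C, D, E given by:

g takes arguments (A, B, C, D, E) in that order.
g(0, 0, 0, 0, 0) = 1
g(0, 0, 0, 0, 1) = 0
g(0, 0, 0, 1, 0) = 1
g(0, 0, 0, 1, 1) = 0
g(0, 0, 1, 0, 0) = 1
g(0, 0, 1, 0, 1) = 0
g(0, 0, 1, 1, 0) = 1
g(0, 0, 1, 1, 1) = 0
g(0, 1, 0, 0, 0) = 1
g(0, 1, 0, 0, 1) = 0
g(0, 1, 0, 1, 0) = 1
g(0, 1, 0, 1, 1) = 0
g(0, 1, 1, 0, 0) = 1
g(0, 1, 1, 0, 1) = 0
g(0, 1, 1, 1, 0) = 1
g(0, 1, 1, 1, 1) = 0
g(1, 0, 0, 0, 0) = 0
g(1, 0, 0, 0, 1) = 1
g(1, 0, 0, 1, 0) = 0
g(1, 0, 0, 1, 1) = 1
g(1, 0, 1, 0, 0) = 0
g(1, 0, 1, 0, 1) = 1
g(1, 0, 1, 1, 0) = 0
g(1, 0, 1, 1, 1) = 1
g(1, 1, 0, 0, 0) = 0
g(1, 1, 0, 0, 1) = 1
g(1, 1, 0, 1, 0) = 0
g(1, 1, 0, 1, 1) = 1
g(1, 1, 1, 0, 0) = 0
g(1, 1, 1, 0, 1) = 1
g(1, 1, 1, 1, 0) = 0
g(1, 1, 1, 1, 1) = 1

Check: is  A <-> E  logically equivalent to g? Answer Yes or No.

Yes

Check the formula against g row by row:
  A=0, B=0, C=0, D=0, E=0: formula gives 1, g = 1 ✓
  A=0, B=0, C=0, D=0, E=1: formula gives 0, g = 0 ✓
  A=0, B=0, C=0, D=1, E=0: formula gives 1, g = 1 ✓
  A=0, B=0, C=0, D=1, E=1: formula gives 0, g = 0 ✓
  … (the remaining 28 rows also agree.)
All 32 rows match — the expression computes g exactly.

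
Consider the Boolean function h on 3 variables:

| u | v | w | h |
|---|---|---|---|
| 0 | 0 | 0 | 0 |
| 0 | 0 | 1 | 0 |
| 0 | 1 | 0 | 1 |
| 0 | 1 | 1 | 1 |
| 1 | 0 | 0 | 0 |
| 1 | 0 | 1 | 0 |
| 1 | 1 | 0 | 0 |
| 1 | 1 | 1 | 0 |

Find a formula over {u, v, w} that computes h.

h(u, v, w) = ((~u & v) & ~w) | ((~u & v) & w)

The 1-rows are (0,1,0), (0,1,1). Each contributes one minterm — ¬u·v·¬w; ¬u·v·w — and their disjunction is a sum-of-products form of h.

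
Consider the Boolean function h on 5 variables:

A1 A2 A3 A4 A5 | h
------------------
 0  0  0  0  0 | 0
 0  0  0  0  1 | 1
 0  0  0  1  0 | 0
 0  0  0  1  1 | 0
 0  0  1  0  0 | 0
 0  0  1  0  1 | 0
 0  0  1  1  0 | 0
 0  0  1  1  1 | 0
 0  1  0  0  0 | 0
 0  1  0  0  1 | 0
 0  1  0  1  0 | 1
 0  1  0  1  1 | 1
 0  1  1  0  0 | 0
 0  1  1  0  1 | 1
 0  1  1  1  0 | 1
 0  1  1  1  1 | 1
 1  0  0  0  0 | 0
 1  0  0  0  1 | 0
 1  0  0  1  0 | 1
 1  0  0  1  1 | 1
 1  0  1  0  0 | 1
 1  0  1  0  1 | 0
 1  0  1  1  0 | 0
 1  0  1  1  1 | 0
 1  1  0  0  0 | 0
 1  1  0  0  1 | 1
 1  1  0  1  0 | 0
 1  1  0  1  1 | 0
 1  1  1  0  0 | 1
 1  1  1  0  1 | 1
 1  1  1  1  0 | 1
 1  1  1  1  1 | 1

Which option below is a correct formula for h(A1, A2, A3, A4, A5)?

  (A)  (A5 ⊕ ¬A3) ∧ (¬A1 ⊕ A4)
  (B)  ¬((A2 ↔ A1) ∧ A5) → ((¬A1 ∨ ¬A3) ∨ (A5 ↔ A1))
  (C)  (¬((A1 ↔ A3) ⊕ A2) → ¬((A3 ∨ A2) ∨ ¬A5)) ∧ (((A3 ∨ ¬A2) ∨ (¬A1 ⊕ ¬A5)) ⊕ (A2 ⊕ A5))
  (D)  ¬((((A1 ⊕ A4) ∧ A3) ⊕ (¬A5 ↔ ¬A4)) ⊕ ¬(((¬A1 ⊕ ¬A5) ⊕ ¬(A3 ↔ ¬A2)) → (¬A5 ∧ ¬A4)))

D

(A) fails at (0,0,0,0,0): the formula yields 1, h is 0.
(B) fails at (0,0,0,0,0): the formula yields 1, h is 0.
(C) fails at (0,0,0,0,0): the formula yields 1, h is 0.
Only (D) survives; checking it on all 32 rows confirms it matches h.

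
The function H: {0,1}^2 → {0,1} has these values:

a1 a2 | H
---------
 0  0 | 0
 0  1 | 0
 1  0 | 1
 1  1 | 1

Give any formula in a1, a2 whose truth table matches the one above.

H(a1, a2) = a1

The output simply equals a1.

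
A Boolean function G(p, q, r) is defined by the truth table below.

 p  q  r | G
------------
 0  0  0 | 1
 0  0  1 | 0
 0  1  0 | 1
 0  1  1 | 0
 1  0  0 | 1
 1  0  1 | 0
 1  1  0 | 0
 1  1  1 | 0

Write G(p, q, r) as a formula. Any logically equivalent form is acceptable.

G(p, q, r) = (((¬p ∧ ¬q) ∧ ¬r) ∨ ((¬p ∧ q) ∧ ¬r)) ∨ ((p ∧ ¬q) ∧ ¬r)

Collect the rows where G=1 — (0,0,0), (0,1,0), (1,0,0) — and write one minterm per row: ¬p·¬q·¬r, ¬p·q·¬r, p·¬q·¬r. Their union (logical OR) reproduces the table exactly.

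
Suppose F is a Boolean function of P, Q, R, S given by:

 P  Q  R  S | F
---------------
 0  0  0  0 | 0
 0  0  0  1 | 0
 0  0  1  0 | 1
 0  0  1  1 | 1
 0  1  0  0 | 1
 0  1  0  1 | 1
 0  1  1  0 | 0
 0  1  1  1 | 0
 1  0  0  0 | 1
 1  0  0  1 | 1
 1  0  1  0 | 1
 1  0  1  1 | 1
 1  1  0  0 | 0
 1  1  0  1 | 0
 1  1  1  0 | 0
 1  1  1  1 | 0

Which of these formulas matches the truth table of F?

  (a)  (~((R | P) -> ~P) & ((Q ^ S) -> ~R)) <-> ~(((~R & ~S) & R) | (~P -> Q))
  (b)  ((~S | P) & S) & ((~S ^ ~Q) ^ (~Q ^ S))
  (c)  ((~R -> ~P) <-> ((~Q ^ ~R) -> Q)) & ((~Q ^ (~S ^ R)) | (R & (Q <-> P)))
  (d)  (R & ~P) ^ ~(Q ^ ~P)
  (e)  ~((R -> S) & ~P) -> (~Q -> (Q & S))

d

(a) disagrees with F on (0,0,1,0) (formula → 0, table → 1); rule it out.
(b) disagrees with F on (0,0,1,0) (formula → 0, table → 1); rule it out.
(c) disagrees with F on (0,0,0,1) (formula → 1, table → 0); rule it out.
(e) disagrees with F on (0,0,0,0) (formula → 1, table → 0); rule it out.
That leaves (d). Evaluating it on every row reproduces the table of F exactly.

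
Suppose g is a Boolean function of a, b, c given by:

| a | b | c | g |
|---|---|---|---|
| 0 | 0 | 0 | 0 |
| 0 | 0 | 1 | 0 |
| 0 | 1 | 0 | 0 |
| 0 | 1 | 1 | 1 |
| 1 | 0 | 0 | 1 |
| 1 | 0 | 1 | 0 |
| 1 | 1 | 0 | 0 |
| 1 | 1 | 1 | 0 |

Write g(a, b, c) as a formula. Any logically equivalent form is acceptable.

g=1 on 2 inputs: (0,1,1), (1,0,0). Reading each as a conjunction of literals (¬a·b·c, a·¬b·¬c) and taking the OR gives the canonical DNF.

g(a, b, c) = ((not a and b) and c) or ((a and not b) and not c)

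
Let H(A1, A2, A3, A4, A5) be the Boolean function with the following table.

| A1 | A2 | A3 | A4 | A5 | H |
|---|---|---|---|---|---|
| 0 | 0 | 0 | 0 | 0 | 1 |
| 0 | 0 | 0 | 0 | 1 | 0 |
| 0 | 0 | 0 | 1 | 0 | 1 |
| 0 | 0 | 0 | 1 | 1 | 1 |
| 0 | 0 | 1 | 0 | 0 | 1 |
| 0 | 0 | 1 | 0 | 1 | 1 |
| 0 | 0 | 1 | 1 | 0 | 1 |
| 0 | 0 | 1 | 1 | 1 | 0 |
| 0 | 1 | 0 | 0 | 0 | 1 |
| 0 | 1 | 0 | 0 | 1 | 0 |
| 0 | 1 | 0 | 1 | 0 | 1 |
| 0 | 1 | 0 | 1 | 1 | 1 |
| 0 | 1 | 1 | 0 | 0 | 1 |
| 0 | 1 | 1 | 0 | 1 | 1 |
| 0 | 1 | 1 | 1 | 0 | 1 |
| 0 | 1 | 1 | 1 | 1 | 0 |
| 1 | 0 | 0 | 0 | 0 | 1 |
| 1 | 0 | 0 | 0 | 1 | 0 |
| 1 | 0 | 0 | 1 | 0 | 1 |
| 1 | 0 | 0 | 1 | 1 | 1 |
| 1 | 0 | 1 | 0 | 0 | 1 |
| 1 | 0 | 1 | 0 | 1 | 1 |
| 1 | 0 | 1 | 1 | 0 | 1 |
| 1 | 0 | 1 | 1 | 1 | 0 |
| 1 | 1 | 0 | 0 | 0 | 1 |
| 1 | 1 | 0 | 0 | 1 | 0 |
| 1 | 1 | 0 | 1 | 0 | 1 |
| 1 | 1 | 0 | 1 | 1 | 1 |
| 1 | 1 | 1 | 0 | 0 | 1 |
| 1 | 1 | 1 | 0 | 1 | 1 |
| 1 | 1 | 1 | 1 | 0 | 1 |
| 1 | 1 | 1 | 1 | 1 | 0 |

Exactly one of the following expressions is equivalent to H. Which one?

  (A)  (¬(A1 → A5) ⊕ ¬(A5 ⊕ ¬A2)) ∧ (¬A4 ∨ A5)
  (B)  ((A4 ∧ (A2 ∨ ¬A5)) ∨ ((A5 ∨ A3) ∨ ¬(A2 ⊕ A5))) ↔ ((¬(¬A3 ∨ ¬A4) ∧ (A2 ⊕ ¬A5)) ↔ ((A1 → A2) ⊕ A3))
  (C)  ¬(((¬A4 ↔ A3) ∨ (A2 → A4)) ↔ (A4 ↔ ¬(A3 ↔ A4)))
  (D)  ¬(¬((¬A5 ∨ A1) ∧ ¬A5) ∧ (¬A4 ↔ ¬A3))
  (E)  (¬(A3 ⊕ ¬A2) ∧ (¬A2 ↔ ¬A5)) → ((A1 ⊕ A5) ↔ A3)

D

(A): at (0,0,0,0,0) it gives 0, but H = 1 — eliminated.
(B): at (0,0,0,0,0) it gives 0, but H = 1 — eliminated.
(C): at (0,0,0,0,0) it gives 0, but H = 1 — eliminated.
(E): at (0,0,0,0,1) it gives 1, but H = 0 — eliminated.
(D) is the remaining candidate, and it agrees with H on all 32 inputs.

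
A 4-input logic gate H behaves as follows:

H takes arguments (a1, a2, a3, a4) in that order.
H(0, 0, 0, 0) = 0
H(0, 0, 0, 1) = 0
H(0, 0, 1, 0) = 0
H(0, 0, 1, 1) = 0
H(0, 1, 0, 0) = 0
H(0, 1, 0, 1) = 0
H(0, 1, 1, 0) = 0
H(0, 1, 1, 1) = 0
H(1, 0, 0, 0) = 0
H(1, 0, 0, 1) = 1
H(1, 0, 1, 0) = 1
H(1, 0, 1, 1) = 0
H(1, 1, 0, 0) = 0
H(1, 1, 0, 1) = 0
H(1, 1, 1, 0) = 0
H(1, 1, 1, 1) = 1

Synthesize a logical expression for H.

H(a1, a2, a3, a4) = ((((a1 · a2') · a3') · a4) + (((a1 · a2') · a3) · a4')) + (((a1 · a2) · a3) · a4)

The 1-rows are (1,0,0,1), (1,0,1,0), (1,1,1,1). Each contributes one minterm — a1·¬a2·¬a3·a4; a1·¬a2·a3·¬a4; a1·a2·a3·a4 — and their disjunction is a sum-of-products form of H.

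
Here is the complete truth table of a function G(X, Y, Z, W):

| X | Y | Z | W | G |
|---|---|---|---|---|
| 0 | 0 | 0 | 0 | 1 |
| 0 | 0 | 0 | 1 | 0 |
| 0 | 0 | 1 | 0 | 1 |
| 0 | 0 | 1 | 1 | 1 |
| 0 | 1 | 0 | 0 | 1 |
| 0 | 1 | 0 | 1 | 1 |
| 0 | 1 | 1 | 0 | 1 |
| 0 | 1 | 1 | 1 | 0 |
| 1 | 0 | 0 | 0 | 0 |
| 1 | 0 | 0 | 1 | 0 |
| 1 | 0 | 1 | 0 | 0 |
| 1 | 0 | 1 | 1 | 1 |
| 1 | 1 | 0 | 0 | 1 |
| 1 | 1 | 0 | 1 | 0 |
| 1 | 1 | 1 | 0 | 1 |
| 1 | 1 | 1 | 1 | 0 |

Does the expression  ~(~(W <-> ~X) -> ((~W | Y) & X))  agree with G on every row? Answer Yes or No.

Evaluate ~(~(W <-> ~X) -> ((~W | Y) & X)) on each row and compare to G:
  X=0, Y=0, Z=0, W=0: formula gives 1, G = 1 ✓
  X=0, Y=0, Z=0, W=1: formula gives 0, G = 0 ✓
  X=0, Y=0, Z=1, W=0: formula gives 1, G = 1 ✓
  X=0, Y=0, Z=1, W=1: formula gives 0, but G = 1 ✗
Since they disagree at (0,0,1,1), the expression is not a correct formula for G.

No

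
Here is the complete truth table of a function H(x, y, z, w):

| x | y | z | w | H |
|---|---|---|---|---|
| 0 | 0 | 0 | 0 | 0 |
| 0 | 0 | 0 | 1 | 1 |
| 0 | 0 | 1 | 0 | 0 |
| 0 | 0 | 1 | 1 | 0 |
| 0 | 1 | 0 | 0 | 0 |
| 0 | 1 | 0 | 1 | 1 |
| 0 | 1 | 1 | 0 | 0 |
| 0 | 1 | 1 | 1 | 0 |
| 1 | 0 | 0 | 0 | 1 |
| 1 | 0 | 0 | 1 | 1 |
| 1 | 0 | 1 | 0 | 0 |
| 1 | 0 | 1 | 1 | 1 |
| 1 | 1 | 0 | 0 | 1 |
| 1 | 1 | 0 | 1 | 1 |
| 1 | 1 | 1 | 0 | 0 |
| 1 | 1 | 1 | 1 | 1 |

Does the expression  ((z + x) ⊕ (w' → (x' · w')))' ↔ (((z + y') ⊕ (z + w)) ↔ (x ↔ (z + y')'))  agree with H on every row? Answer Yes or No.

Check the formula against H row by row:
  x=0, y=0, z=0, w=0: formula gives 0, H = 0 ✓
  x=0, y=0, z=0, w=1: formula gives 1, H = 1 ✓
  x=0, y=0, z=1, w=0: formula gives 0, H = 0 ✓
  x=0, y=0, z=1, w=1: formula gives 0, H = 0 ✓
  …and likewise for the remaining 12 rows.
Every row agrees, so the formula is equivalent.

Yes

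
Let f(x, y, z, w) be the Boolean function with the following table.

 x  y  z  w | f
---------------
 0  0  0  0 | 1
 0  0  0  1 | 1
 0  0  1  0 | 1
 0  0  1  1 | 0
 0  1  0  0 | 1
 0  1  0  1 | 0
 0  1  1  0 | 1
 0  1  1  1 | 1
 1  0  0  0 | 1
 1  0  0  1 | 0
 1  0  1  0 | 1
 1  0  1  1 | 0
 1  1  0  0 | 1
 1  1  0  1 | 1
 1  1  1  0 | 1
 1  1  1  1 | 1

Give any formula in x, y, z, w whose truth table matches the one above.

There are just 4 zero rows: (0,0,1,1), (0,1,0,1), (1,0,0,1), (1,0,1,1). Their minterms are ¬x·¬y·z·w, ¬x·y·¬z·w, x·¬y·¬z·w, x·¬y·z·w; the OR of those covers precisely the 0-outputs, and negating it yields f.

f(x, y, z, w) = not ((((((not x and not y) and z) and w) or (((not x and y) and not z) and w)) or (((x and not y) and not z) and w)) or (((x and not y) and z) and w))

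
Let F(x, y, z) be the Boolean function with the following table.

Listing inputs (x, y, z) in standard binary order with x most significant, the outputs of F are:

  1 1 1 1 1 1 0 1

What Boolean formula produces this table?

F(x, y, z) = ¬((x ∧ y) ∧ ¬z)

Only row (1,1,0) gives 0. So F is 1 everywhere except there — the complement of the minterm x·y·¬z.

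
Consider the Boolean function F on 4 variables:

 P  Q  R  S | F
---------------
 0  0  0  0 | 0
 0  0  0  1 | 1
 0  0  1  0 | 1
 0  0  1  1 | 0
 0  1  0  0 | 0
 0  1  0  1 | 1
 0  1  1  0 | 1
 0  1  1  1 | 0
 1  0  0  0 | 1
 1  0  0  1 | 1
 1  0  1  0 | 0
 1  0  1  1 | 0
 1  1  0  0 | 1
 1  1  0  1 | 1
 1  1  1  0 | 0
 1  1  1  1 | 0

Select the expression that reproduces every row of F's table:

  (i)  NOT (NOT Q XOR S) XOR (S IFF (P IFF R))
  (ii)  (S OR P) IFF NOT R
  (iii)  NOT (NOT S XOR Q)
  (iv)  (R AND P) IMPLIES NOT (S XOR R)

(i) disagrees with F on (0,0,0,1) (formula → 0, table → 1); rule it out.
(iii) disagrees with F on (0,0,1,0) (formula → 0, table → 1); rule it out.
(iv) disagrees with F on (0,0,0,0) (formula → 1, table → 0); rule it out.
(ii) is the remaining candidate, and it agrees with F on all 16 inputs.

ii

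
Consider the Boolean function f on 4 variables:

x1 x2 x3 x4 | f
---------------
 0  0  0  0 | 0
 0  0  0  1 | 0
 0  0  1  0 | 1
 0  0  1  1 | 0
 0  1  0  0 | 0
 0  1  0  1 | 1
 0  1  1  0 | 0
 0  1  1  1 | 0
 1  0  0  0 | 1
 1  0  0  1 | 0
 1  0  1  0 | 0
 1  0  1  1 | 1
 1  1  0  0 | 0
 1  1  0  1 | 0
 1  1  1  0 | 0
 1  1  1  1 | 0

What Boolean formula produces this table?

f=1 on 4 inputs: (0,0,1,0), (0,1,0,1), (1,0,0,0), (1,0,1,1). Reading each as a conjunction of literals (¬x1·¬x2·x3·¬x4, ¬x1·x2·¬x3·x4, x1·¬x2·¬x3·¬x4, x1·¬x2·x3·x4) and taking the OR gives the canonical DNF.

f(x1, x2, x3, x4) = (((((~x1 & ~x2) & x3) & ~x4) | (((~x1 & x2) & ~x3) & x4)) | (((x1 & ~x2) & ~x3) & ~x4)) | (((x1 & ~x2) & x3) & x4)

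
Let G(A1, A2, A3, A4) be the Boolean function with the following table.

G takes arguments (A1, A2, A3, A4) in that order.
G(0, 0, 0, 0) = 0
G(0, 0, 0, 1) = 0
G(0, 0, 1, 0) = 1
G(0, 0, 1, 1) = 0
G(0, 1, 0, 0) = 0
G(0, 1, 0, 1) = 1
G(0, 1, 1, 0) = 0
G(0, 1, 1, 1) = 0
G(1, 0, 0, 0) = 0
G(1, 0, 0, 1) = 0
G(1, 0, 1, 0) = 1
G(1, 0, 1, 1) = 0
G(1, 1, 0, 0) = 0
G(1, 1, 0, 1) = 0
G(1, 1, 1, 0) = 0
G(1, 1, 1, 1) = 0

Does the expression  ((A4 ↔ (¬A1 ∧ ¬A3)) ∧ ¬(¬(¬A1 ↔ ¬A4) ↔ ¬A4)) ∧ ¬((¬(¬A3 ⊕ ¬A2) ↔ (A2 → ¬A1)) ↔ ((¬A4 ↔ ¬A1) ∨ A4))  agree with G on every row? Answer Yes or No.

No

Test each input against both G and the formula:
  A1=0, A2=0, A3=0, A4=0: formula gives 0, G = 0 ✓
  A1=0, A2=0, A3=0, A4=1: formula gives 0, G = 0 ✓
  A1=0, A2=0, A3=1, A4=0: formula gives 1, G = 1 ✓
  A1=0, A2=0, A3=1, A4=1: formula gives 0, G = 0 ✓
  …
  A1=1, A2=0, A3=1, A4=0: formula gives 0, but G = 1 ✗
A single disagreement suffices: at (1,0,1,0) they differ, so the formula does not compute G.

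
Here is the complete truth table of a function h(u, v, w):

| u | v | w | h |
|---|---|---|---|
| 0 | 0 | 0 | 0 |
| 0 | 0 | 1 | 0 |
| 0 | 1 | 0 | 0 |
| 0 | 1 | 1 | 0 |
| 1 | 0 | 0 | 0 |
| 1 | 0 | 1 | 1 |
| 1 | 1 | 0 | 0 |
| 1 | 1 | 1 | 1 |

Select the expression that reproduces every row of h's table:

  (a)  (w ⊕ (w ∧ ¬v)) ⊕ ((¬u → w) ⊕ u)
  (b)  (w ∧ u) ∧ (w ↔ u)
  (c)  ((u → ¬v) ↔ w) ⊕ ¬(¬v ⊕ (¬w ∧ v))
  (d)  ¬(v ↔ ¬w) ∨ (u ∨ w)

b

(a) disagrees with h on (0,0,1) (formula → 1, table → 0); rule it out.
(c) disagrees with h on (0,0,1) (formula → 1, table → 0); rule it out.
(d) disagrees with h on (0,0,0) (formula → 1, table → 0); rule it out.
(b) is the remaining candidate, and it agrees with h on all 8 inputs.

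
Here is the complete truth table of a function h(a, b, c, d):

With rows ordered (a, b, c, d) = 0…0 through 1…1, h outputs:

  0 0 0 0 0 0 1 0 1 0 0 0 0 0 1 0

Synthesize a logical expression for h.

Collect the rows where h=1 — (0,1,1,0), (1,0,0,0), (1,1,1,0) — and write one minterm per row: ¬a·b·c·¬d, a·¬b·¬c·¬d, a·b·c·¬d. Their union (logical OR) reproduces the table exactly.

h(a, b, c, d) = ((((NOT a AND b) AND c) AND NOT d) OR (((a AND NOT b) AND NOT c) AND NOT d)) OR (((a AND b) AND c) AND NOT d)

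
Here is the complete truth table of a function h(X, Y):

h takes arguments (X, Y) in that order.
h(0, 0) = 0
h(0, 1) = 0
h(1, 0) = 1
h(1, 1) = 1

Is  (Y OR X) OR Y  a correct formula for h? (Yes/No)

Check the formula against h row by row:
  X=0, Y=0: formula gives 0, h = 0 ✓
  X=0, Y=1: formula gives 1, but h = 0 ✗
Row (0,1) is a counterexample, so the formula is not equivalent to h.

No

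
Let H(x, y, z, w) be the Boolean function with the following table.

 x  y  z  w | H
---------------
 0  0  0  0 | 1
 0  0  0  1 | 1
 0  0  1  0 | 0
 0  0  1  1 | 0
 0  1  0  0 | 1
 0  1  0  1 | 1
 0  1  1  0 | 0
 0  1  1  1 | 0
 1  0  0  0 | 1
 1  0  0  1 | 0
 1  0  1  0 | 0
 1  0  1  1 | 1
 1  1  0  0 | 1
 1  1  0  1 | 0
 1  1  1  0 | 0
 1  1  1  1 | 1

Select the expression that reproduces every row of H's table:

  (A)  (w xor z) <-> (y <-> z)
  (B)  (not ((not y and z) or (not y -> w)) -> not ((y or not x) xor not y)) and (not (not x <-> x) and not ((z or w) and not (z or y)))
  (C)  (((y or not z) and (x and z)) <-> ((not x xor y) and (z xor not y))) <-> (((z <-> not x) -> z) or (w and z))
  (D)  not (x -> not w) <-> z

D

(A): at (0,0,0,0) it gives 0, but H = 1 — eliminated.
(B): at (0,0,0,1) it gives 0, but H = 1 — eliminated.
(C): at (0,0,0,0) it gives 0, but H = 1 — eliminated.
(D) is the remaining candidate, and it agrees with H on all 16 inputs.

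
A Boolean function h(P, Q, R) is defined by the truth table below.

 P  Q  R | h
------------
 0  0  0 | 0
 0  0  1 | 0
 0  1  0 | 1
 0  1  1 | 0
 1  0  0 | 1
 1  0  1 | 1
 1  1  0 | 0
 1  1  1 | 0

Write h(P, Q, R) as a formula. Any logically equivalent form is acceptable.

h(P, Q, R) = (((~P & Q) & ~R) | ((P & ~Q) & ~R)) | ((P & ~Q) & R)

The 1-rows are (0,1,0), (1,0,0), (1,0,1). Each contributes one minterm — ¬P·Q·¬R; P·¬Q·¬R; P·¬Q·R — and their disjunction is a sum-of-products form of h.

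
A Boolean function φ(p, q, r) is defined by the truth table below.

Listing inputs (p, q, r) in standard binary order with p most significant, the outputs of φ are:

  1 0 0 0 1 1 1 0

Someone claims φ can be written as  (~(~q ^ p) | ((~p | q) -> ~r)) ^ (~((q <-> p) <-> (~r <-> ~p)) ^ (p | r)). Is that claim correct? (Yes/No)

Check the formula against φ row by row:
  p=0, q=0, r=0: formula gives 1, φ = 1 ✓
  p=0, q=0, r=1: formula gives 0, φ = 0 ✓
  p=0, q=1, r=0: formula gives 0, φ = 0 ✓
  p=0, q=1, r=1: formula gives 0, φ = 0 ✓
  p=1, q=0, r=0: formula gives 0, but φ = 1 ✗
A single disagreement suffices: at (1,0,0) they differ, so the formula does not compute φ.

No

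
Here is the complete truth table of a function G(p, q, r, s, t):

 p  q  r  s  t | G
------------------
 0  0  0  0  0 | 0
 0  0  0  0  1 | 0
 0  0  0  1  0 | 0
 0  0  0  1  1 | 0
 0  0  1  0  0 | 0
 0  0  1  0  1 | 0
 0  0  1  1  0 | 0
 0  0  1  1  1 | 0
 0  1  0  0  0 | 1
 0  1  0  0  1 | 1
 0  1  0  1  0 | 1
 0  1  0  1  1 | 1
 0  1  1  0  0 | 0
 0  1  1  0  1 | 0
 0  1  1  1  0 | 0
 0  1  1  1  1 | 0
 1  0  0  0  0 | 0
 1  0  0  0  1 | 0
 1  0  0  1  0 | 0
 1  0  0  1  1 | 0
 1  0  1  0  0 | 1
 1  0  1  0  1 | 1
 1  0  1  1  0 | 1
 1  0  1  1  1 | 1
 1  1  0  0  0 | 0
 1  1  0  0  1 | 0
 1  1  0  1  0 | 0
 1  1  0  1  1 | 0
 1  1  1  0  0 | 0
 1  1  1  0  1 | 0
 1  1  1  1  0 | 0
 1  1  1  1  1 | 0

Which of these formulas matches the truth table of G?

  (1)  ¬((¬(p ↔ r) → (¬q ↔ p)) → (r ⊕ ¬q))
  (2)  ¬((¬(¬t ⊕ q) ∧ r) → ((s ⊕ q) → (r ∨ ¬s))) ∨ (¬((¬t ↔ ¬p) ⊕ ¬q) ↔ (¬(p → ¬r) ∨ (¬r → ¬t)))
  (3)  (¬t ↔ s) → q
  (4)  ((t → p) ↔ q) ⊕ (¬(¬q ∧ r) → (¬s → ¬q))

1

(2): at (0,0,0,0,0) it gives 1, but G = 0 — eliminated.
(3): at (0,0,0,0,0) it gives 1, but G = 0 — eliminated.
(4): at (0,0,0,0,0) it gives 1, but G = 0 — eliminated.
Only (1) survives; checking it on all 32 rows confirms it matches G.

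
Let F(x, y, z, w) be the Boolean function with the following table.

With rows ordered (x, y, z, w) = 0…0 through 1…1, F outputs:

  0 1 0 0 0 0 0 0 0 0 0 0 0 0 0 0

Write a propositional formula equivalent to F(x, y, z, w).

F(x, y, z, w) = ((x' · y') · z') · w

Only row (0,0,0,1) gives 1. That row's minterm ¬x·¬y·¬z·w is F directly.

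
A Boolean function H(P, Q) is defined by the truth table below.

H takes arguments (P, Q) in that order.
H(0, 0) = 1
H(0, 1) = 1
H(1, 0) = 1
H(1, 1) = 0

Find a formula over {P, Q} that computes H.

Only row (1,1) gives 0. So H is 1 everywhere except there — the complement of the minterm P·Q.

H(P, Q) = not (P and Q)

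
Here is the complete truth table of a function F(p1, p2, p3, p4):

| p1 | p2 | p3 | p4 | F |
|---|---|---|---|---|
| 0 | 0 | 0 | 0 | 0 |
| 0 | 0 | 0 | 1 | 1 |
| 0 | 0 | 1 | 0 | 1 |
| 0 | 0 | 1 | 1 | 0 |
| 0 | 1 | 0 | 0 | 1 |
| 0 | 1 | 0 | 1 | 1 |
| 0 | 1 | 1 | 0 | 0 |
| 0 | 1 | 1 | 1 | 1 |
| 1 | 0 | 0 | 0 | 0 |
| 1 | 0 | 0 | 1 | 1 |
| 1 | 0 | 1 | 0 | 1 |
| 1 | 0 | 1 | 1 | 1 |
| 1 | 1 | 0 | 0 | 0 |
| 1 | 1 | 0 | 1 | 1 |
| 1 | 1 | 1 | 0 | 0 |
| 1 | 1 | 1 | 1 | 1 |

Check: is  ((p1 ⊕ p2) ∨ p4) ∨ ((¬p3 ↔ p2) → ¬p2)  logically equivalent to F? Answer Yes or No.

No

Evaluate ((p1 ⊕ p2) ∨ p4) ∨ ((¬p3 ↔ p2) → ¬p2) on each row and compare to F:
  p1=0, p2=0, p3=0, p4=0: formula gives 1, but F = 0 ✗
Since they disagree at (0,0,0,0), the expression is not a correct formula for F.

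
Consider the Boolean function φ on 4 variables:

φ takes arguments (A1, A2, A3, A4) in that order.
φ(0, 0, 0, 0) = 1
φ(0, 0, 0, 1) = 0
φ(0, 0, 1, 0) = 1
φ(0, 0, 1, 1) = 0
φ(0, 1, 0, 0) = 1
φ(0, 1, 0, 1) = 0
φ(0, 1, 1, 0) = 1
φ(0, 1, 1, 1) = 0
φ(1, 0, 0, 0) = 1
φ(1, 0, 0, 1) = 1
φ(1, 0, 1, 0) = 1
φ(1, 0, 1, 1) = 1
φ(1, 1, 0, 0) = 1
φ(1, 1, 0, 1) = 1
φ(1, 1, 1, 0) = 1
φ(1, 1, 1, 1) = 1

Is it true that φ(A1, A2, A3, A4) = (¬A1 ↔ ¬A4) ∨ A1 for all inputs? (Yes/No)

Yes

Test each input against both φ and the formula:
  A1=0, A2=0, A3=0, A4=0: formula gives 1, φ = 1 ✓
  A1=0, A2=0, A3=0, A4=1: formula gives 0, φ = 0 ✓
  A1=0, A2=0, A3=1, A4=0: formula gives 1, φ = 1 ✓
  A1=0, A2=0, A3=1, A4=1: formula gives 0, φ = 0 ✓
  …and likewise for the remaining 12 rows.
All 16 rows match — the expression computes φ exactly.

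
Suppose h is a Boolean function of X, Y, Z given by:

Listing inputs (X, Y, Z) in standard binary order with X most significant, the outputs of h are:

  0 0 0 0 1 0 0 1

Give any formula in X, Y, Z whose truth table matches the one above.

Collect the rows where h=1 — (1,0,0), (1,1,1) — and write one minterm per row: X·¬Y·¬Z, X·Y·Z. Their union (logical OR) reproduces the table exactly.

h(X, Y, Z) = ((X · Y') · Z') + ((X · Y) · Z)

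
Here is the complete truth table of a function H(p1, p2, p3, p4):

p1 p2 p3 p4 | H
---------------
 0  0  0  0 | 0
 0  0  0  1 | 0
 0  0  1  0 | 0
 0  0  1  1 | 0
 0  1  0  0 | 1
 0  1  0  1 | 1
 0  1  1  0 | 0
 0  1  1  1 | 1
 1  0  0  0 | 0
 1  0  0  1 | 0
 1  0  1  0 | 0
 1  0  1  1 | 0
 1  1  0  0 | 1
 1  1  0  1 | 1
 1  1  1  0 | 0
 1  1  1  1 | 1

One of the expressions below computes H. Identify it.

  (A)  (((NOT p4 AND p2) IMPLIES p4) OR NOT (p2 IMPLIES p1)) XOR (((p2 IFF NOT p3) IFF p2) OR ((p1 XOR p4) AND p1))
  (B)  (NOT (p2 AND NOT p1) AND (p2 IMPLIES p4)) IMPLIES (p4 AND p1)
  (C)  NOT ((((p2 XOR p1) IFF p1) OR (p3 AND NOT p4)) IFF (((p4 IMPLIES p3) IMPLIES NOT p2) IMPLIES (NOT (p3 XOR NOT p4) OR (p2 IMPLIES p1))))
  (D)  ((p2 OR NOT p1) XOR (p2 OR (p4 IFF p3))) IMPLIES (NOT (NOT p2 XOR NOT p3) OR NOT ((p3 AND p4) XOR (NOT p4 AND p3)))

(A) disagrees with H on (0,0,1,0) (formula → 1, table → 0); rule it out.
(B) disagrees with H on (0,1,1,0) (formula → 1, table → 0); rule it out.
(D) disagrees with H on (0,0,0,0) (formula → 1, table → 0); rule it out.
Only (C) survives; checking it on all 16 rows confirms it matches H.

C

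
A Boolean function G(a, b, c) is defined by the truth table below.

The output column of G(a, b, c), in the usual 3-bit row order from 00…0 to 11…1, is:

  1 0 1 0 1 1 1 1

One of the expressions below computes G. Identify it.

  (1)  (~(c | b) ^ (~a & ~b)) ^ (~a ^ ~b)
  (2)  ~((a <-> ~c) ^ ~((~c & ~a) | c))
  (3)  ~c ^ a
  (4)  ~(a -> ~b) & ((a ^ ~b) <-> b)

(1) fails at (0,0,0): the formula yields 0, G is 1.
(3) fails at (1,0,0): the formula yields 0, G is 1.
(4) fails at (0,0,0): the formula yields 0, G is 1.
Only (2) survives; checking it on all 8 rows confirms it matches G.

2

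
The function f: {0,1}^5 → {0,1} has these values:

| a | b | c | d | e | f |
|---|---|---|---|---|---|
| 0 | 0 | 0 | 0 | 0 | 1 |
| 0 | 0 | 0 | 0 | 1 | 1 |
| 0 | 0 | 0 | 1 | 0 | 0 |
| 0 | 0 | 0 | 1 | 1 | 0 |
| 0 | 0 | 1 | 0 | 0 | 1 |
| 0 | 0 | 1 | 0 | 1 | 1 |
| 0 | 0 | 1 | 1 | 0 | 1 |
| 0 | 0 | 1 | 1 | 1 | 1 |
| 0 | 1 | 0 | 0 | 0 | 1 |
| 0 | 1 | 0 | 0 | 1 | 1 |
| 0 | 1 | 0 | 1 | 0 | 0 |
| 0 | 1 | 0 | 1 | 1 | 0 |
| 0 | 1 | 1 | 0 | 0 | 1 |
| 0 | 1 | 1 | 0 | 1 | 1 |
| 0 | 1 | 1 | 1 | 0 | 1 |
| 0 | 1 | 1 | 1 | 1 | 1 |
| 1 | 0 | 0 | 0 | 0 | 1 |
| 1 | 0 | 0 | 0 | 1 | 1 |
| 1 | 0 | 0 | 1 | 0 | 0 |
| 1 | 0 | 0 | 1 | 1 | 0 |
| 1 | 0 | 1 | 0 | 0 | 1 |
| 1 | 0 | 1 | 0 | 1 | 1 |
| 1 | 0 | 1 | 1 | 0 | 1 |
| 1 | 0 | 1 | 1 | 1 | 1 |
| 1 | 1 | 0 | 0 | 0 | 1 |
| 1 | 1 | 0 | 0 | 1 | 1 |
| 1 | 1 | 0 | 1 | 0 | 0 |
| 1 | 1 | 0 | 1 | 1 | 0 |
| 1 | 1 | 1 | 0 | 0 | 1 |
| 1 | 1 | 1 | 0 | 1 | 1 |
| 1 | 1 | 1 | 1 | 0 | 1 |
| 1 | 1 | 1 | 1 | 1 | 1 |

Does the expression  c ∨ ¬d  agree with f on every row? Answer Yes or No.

Evaluate c ∨ ¬d on each row and compare to f:
  a=0, b=0, c=0, d=0, e=0: formula gives 1, f = 1 ✓
  a=0, b=0, c=0, d=0, e=1: formula gives 1, f = 1 ✓
  a=0, b=0, c=0, d=1, e=0: formula gives 0, f = 0 ✓
  a=0, b=0, c=0, d=1, e=1: formula gives 0, f = 0 ✓
  … (the remaining 28 rows also agree.)
No disagreement on any input; they are logically equivalent.

Yes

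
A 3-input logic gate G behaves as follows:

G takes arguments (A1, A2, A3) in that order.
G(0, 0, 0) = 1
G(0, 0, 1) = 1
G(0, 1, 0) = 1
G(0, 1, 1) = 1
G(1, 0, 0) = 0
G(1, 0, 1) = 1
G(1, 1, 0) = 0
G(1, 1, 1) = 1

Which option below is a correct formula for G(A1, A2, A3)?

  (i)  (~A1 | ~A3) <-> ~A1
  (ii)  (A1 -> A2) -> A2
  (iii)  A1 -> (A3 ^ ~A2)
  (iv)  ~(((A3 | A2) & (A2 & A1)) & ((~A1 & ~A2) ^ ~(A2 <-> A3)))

(ii): at (0,0,0) it gives 0, but G = 1 — eliminated.
(iii): at (1,0,0) it gives 1, but G = 0 — eliminated.
(iv): at (1,0,0) it gives 1, but G = 0 — eliminated.
Only (i) survives; checking it on all 8 rows confirms it matches G.

i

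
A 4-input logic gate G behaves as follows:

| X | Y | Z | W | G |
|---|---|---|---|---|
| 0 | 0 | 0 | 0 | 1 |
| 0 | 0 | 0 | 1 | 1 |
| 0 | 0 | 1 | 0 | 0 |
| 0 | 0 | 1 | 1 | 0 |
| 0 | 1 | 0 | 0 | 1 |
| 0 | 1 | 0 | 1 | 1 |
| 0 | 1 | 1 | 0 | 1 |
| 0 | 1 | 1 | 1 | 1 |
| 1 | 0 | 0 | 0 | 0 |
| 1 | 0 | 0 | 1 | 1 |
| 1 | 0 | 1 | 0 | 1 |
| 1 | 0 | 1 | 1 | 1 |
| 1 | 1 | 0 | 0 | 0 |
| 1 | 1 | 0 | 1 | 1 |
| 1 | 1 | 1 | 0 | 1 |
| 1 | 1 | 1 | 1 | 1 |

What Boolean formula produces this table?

G(X, Y, Z, W) = ((((((X' · Y') · Z) · W') + (((X' · Y') · Z) · W)) + (((X · Y') · Z') · W')) + (((X · Y) · Z') · W'))'

The 0-rows are (0,0,1,0), (0,0,1,1), (1,0,0,0), (1,1,0,0). Take each as a conjunction (¬X·¬Y·Z·¬W, ¬X·¬Y·Z·W, X·¬Y·¬Z·¬W, X·Y·¬Z·¬W), form their disjunction, and complement — that gives a formula that is 1 everywhere G is.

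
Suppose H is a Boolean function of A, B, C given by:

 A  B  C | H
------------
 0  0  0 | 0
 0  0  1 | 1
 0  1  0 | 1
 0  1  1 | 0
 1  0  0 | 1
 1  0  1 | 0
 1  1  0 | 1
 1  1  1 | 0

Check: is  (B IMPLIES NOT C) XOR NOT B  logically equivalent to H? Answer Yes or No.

No

Test each input against both H and the formula:
  A=0, B=0, C=0: formula gives 0, H = 0 ✓
  A=0, B=0, C=1: formula gives 0, but H = 1 ✗
Row (0,0,1) is a counterexample, so the formula is not equivalent to H.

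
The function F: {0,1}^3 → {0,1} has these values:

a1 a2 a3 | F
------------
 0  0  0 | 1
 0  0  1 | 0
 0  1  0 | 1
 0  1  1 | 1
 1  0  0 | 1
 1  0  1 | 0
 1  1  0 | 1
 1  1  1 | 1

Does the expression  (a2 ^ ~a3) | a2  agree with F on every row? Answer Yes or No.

Check the formula against F row by row:
  a1=0, a2=0, a3=0: formula gives 1, F = 1 ✓
  a1=0, a2=0, a3=1: formula gives 0, F = 0 ✓
  a1=0, a2=1, a3=0: formula gives 1, F = 1 ✓
  a1=0, a2=1, a3=1: formula gives 1, F = 1 ✓
  a1=1, a2=0, a3=0: formula gives 1, F = 1 ✓
  … (the remaining 3 rows also agree.)
No disagreement on any input; they are logically equivalent.

Yes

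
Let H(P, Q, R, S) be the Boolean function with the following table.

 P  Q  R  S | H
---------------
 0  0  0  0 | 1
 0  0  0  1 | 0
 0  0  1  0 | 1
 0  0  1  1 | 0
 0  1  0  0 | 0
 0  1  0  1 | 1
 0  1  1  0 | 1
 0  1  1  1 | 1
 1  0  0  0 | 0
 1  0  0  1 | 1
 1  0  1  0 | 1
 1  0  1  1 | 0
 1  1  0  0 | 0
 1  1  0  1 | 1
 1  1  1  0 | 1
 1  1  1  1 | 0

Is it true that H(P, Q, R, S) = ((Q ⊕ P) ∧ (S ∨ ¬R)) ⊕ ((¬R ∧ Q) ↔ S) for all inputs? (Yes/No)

Check the formula against H row by row:
  P=0, Q=0, R=0, S=0: formula gives 1, H = 1 ✓
  P=0, Q=0, R=0, S=1: formula gives 0, H = 0 ✓
  P=0, Q=0, R=1, S=0: formula gives 1, H = 1 ✓
  P=0, Q=0, R=1, S=1: formula gives 0, H = 0 ✓
  P=0, Q=1, R=0, S=0: formula gives 1, but H = 0 ✗
Row (0,1,0,0) is a counterexample, so the formula is not equivalent to H.

No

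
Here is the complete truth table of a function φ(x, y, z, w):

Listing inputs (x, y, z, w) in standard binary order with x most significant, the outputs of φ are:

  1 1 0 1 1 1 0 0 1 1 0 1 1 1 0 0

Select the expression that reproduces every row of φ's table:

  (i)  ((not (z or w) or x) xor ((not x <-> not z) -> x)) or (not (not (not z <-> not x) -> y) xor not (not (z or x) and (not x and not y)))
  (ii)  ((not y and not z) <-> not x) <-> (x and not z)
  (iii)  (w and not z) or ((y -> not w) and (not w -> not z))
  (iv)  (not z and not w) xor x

(i) fails at (0,0,0,1): the formula yields 0, φ is 1.
(ii) fails at (0,0,0,0): the formula yields 0, φ is 1.
(iv) fails at (0,0,0,1): the formula yields 0, φ is 1.
Only (iii) survives; checking it on all 16 rows confirms it matches φ.

iii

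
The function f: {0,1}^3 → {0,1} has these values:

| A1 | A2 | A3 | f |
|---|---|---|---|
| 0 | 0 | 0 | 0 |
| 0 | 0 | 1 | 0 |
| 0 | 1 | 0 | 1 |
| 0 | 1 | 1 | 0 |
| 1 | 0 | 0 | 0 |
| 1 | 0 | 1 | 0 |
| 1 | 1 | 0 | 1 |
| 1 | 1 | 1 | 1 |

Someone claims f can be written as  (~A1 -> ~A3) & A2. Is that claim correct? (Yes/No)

Yes

Test each input against both f and the formula:
  A1=0, A2=0, A3=0: formula gives 0, f = 0 ✓
  A1=0, A2=0, A3=1: formula gives 0, f = 0 ✓
  A1=0, A2=1, A3=0: formula gives 1, f = 1 ✓
  A1=0, A2=1, A3=1: formula gives 0, f = 0 ✓
  A1=1, A2=0, A3=0: formula gives 0, f = 0 ✓
  … (the remaining 3 rows also agree.)
All 8 rows match — the expression computes f exactly.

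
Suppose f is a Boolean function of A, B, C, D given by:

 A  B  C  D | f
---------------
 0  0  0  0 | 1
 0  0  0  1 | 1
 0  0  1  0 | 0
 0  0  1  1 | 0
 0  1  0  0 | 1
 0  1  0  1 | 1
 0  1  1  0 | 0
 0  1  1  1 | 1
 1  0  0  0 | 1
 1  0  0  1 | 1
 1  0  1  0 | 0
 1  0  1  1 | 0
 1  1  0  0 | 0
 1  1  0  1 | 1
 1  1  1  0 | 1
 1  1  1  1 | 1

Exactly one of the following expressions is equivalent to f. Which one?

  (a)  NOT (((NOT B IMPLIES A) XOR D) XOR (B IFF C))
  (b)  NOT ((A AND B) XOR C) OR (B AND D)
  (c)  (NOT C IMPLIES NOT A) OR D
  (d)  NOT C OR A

b

(a) disagrees with f on (0,0,0,0) (formula → 0, table → 1); rule it out.
(c) disagrees with f on (0,0,1,0) (formula → 1, table → 0); rule it out.
(d) disagrees with f on (0,1,1,1) (formula → 0, table → 1); rule it out.
(b) is the remaining candidate, and it agrees with f on all 16 inputs.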